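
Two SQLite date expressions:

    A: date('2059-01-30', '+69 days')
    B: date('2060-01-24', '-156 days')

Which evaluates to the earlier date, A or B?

A = 2059-04-09.
B = 2059-08-21.
A is earlier.

A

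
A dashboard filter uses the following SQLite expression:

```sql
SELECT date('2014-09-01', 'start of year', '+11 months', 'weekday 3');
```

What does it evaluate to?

2014-12-03

`start of year` rewinds 2014-09-01 to 2014-01-01.
Adding +11 months to 2014-01-01 gives 2014-12-01.
`weekday 3` advances to the next Wednesday; 2014-12-01 is a Monday, so it moves forward to 2014-12-03.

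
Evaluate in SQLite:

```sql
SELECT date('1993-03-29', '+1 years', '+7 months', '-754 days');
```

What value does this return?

1992-10-05

Adding +1 year to 1993-03-29 gives 1994-03-29.
Adding +7 months to 1994-03-29 gives 1994-10-29.
Applying '-754 days' to 1994-10-29: counting 754 days back gives 1992-10-05.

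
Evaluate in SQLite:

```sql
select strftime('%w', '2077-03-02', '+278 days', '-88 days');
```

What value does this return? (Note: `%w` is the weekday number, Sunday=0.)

First apply '+278 days', '-88 days': 2077-03-02 → 2077-09-08.
2077-09-08 is a Wednesday; with Sunday=0 that is 3.

3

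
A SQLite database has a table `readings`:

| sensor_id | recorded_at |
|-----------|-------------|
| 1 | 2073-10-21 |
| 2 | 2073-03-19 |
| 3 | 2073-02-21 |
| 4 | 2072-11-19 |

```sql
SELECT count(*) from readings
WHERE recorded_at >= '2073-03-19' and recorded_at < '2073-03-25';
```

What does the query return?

Rows in [2073-03-19, 2073-03-25): 2073-03-19 → 1 row.

1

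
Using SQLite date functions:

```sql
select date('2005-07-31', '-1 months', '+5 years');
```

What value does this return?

2010-07-01

Adding -1 month to 2005-07-31 targets 2005-06-31. June 2005 has only 30 days, so SQLite normalizes the 1-day overflow forward to 2005-07-01.
Adding +5 years to 2005-07-01 gives 2010-07-01.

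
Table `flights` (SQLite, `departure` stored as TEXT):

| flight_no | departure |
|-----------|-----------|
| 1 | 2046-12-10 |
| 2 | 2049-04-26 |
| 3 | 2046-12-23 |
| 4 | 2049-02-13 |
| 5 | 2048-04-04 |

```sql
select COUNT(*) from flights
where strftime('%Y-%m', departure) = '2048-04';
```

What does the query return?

Rows with year-month 2048-04: 2048-04-04 → 1.

1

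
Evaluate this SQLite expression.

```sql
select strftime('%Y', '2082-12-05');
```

2082

`%Y` extracts the 4-digit year: 2082.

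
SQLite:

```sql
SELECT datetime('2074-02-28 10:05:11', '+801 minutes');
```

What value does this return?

2074-02-28 23:26:11

801 minutes = 13h 21m; +801 minutes from 2074-02-28 10:05:11 is 2074-02-28 23:26:11.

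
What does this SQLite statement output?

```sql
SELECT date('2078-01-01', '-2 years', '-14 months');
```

2074-11-01

Adding -2 years to 2078-01-01 gives 2076-01-01.
Adding -14 months to 2076-01-01 gives 2074-11-01.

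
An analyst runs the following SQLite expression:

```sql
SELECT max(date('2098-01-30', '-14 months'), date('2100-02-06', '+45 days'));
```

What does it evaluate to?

date('2098-01-30', '-14 months') → 2096-11-30.
date('2100-02-06', '+45 days') → 2100-03-23.
Later of the two is 2100-03-23.

2100-03-23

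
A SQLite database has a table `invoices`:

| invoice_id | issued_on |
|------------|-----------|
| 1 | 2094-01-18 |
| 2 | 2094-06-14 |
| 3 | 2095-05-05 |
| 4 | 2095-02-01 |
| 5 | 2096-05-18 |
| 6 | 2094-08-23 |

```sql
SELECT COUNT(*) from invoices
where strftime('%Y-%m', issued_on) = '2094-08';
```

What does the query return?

1

Rows with year-month 2094-08: 2094-08-23 → 1.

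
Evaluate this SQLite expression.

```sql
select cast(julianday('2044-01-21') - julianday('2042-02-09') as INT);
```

711

19 days remain in February 2042 after the 9th (28 − 9).
Full months from March 2042 through December 2043 contribute their day counts.
Then 21 days into January 2044.
Total: 19 + 31 + 30 + 31 + 30 + 31 + 31 + 30 + 31 + 30 + 31 + 31 + 28 + 31 + 30 + 31 + 30 + 31 + 31 + 30 + 31 + 30 + 31 + 21 = 711.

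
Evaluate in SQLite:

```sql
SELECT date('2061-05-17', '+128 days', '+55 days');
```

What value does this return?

Applying '+128 days' to 2061-05-17: counting 128 days forward gives 2061-09-22.
Applying '+55 days' to 2061-09-22: counting 55 days forward gives 2061-11-16.

2061-11-16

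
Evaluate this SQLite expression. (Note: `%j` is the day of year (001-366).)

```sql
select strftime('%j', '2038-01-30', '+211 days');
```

241

First apply '+211 days': 2038-01-30 → 2038-08-29.
Day-of-year for 2038-08-29: days since 2038-01-01 inclusive = 241, zero-padded to 241.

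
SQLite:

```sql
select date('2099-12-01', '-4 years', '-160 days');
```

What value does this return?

Adding -4 years to 2099-12-01 gives 2095-12-01.
Applying '-160 days' to 2095-12-01: counting 160 days back gives 2095-06-24.

2095-06-24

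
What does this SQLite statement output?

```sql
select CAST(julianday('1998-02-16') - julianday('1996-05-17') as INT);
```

640

14 days remain in May 1996 after the 17th (31 − 17).
Full months from June 1996 through January 1998 contribute their day counts.
Then 16 days into February 1998.
Total: 14 + 30 + 31 + 31 + 30 + 31 + 30 + 31 + 31 + 28 + 31 + 30 + 31 + 30 + 31 + 31 + 30 + 31 + 30 + 31 + 31 + 16 = 640.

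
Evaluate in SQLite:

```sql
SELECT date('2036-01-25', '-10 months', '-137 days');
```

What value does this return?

2034-11-08

Adding -10 months to 2036-01-25 gives 2035-03-25.
Applying '-137 days' to 2035-03-25: counting 137 days back gives 2034-11-08.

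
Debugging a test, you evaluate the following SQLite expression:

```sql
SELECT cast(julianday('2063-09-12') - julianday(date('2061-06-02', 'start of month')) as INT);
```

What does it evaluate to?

833

`start of month` rewinds 2061-06-02 to 2061-06-01.
29 days remain in June 2061 after the 1st (30 − 1).
Full months from July 2061 through August 2063 contribute their day counts.
Then 12 days into September 2063.
Total: 29 + 31 + 31 + 30 + 31 + 30 + 31 + 31 + 28 + 31 + 30 + 31 + 30 + 31 + 31 + 30 + 31 + 30 + 31 + 31 + 28 + 31 + 30 + 31 + 30 + 31 + 31 + 12 = 833.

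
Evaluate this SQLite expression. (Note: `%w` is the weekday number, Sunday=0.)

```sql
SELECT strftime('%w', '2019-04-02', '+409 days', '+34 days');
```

First apply '+409 days', '+34 days': 2019-04-02 → 2020-06-18.
2020-06-18 is a Thursday; with Sunday=0 that is 4.

4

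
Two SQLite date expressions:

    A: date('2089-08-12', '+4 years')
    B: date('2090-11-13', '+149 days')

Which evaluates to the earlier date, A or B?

B

A = 2093-08-12.
B = 2091-04-11.
B is earlier.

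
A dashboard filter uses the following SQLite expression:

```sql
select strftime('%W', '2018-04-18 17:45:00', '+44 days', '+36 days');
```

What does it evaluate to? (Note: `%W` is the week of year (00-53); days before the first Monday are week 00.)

First apply '+44 days', '+36 days': 2018-04-18 17:45:00 → 2018-07-07 17:45:00.
2018-07-07 is a Saturday. SQLite's %W counts Mondays since the year started; the result is 27.

27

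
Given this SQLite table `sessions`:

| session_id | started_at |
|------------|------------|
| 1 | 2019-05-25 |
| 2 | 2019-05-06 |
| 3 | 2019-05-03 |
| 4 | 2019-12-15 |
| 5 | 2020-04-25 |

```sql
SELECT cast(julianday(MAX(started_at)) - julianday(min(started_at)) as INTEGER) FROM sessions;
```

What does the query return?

358

MIN = 2019-05-03, MAX = 2020-04-25.
28 days remain in May 2019 after the 3rd (31 − 3).
Full months from June 2019 through March 2020 contribute their day counts.
Then 25 days into April 2020.
Total: 28 + 30 + 31 + 31 + 30 + 31 + 30 + 31 + 31 + 29 + 31 + 25 = 358.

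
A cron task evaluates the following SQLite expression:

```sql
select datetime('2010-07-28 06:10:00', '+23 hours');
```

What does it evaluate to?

+23 hours from 2010-07-28 06:10:00 is 2010-07-29 05:10:00 (crosses midnight).

2010-07-29 05:10:00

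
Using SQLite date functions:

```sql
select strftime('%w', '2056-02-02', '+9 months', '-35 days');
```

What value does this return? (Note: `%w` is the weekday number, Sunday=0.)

4

First apply '+9 months', '-35 days': 2056-02-02 → 2056-09-28.
2056-09-28 is a Thursday; with Sunday=0 that is 4.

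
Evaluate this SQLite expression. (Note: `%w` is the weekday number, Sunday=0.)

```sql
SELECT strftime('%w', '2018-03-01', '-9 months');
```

4

First apply '-9 months': 2018-03-01 → 2017-06-01.
2017-06-01 is a Thursday; with Sunday=0 that is 4.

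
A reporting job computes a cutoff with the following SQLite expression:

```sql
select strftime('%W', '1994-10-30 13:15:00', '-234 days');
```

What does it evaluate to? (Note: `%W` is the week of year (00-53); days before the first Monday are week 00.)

10

First apply '-234 days': 1994-10-30 13:15:00 → 1994-03-10 13:15:00.
1994-03-10 is a Thursday. SQLite's %W counts Mondays since the year started; the result is 10.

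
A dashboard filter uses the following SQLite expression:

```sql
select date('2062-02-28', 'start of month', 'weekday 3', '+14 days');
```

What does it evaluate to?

2062-02-15

`start of month` rewinds 2062-02-28 to 2062-02-01.
`weekday 3` advances to the next Wednesday; 2062-02-01 is already a Wednesday, so it stays at 2062-02-01.
Advancing 14 more days within February lands on 2062-02-15.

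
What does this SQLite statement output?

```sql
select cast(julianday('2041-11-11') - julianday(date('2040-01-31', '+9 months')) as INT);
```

Adding +9 months to 2040-01-31 gives 2040-10-31.
0 days remain in October 2040 after the 31st (31 − 31).
Full months from November 2040 through October 2041 contribute their day counts.
Then 11 days into November 2041.
Total: 0 + 30 + 31 + 31 + 28 + 31 + 30 + 31 + 30 + 31 + 31 + 30 + 31 + 11 = 376.

376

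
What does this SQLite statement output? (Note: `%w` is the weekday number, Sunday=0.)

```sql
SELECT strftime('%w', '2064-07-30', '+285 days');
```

First apply '+285 days': 2064-07-30 → 2065-05-11.
2065-05-11 is a Monday; with Sunday=0 that is 1.

1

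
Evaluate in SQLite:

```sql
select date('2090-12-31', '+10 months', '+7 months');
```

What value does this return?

Adding +10 months to 2090-12-31 gives 2091-10-31.
Adding +7 months to 2091-10-31 gives 2092-05-31.

2092-05-31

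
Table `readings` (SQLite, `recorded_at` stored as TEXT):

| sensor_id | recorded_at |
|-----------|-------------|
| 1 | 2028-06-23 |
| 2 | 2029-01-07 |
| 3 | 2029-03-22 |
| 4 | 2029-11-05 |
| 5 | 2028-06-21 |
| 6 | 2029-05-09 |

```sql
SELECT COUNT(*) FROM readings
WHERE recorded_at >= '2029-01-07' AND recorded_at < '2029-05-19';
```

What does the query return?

Rows in [2029-01-07, 2029-05-19): 2029-01-07, 2029-03-22, 2029-05-09 → 3 rows.

3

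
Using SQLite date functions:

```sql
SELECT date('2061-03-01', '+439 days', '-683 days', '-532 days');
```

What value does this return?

2059-01-15

Applying '+439 days' to 2061-03-01: counting 439 days forward gives 2062-05-14.
Applying '-683 days' to 2062-05-14: counting 683 days back gives 2060-06-30.
Applying '-532 days' to 2060-06-30: counting 532 days back gives 2059-01-15.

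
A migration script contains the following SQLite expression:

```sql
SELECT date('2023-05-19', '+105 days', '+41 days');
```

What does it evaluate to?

2023-10-12

Applying '+105 days' to 2023-05-19: counting 105 days forward gives 2023-09-01.
Applying '+41 days' to 2023-09-01: counting 41 days forward gives 2023-10-12.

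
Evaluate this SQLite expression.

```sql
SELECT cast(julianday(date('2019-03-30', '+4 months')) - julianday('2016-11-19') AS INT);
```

Adding +4 months to 2019-03-30 gives 2019-07-30.
11 days remain in November 2016 after the 19th (30 − 19).
Full months from December 2016 through June 2019 contribute their day counts.
Then 30 days into July 2019.
Total: 11 + 31 + 31 + 28 + 31 + 30 + 31 + 30 + 31 + 31 + 30 + 31 + 30 + 31 + 31 + 28 + 31 + 30 + 31 + 30 + 31 + 31 + 30 + 31 + 30 + 31 + 31 + 28 + 31 + 30 + 31 + 30 + 30 = 983.

983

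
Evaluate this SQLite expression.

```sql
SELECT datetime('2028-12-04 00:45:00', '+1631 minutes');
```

2028-12-05 03:56:00

1631 minutes = 27h 11m; +1631 minutes from 2028-12-04 00:45:00 is 2028-12-05 03:56:00 (crosses midnight).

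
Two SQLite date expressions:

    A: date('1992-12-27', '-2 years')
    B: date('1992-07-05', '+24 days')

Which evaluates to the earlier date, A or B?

A = 1990-12-27.
B = 1992-07-29.
A is earlier.

A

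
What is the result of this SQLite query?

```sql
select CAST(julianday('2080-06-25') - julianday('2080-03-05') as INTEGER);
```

112

26 days remain in March 2080 after the 5th (31 − 5).
April 2080: 30 days.
May 2080: 31 days.
Then 25 days into June 2080.
Total: 26 + 30 + 31 + 25 = 112.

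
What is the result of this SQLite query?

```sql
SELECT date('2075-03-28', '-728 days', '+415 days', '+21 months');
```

Applying '-728 days' to 2075-03-28: counting 728 days back gives 2073-03-30.
Applying '+415 days' to 2073-03-30: counting 415 days forward gives 2074-05-19.
Adding +21 months to 2074-05-19 gives 2076-02-19.

2076-02-19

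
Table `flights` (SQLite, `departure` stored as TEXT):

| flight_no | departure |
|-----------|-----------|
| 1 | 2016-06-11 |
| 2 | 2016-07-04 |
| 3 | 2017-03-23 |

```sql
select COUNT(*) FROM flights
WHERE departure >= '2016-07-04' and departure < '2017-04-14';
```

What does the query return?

Rows in [2016-07-04, 2017-04-14): 2016-07-04, 2017-03-23 → 2 rows.

2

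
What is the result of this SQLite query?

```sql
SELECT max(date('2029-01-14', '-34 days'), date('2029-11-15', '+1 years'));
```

date('2029-01-14', '-34 days') → 2028-12-11.
date('2029-11-15', '+1 years') → 2030-11-15.
Later of the two is 2030-11-15.

2030-11-15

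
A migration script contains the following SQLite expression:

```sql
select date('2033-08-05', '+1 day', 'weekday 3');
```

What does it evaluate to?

2033-08-10

Advancing 1 more day within August lands on 2033-08-06.
`weekday 3` advances to the next Wednesday; 2033-08-06 is a Saturday, so it moves forward to 2033-08-10.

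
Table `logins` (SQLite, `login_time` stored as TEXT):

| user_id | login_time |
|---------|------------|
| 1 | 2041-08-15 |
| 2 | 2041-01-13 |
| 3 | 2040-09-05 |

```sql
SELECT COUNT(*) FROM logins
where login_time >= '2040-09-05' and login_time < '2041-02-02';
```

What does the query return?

2

Rows in [2040-09-05, 2041-02-02): 2041-01-13, 2040-09-05 → 2 rows.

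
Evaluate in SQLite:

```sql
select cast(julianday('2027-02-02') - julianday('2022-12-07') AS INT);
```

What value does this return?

24 days remain in December 2022 after the 7th (31 − 7).
Full months from January 2023 through January 2027 contribute their day counts.
Then 2 days into February 2027.
Total: 24 + 31 + 28 + 31 + 30 + 31 + 30 + 31 + 31 + 30 + 31 + 30 + 31 + 31 + 29 + 31 + 30 + 31 + 30 + 31 + 31 + 30 + 31 + 30 + 31 + 31 + 28 + 31 + 30 + 31 + 30 + 31 + 31 + 30 + 31 + 30 + 31 + 31 + 28 + 31 + 30 + 31 + 30 + 31 + 31 + 30 + 31 + 30 + 31 + 31 + 2 = 1518.

1518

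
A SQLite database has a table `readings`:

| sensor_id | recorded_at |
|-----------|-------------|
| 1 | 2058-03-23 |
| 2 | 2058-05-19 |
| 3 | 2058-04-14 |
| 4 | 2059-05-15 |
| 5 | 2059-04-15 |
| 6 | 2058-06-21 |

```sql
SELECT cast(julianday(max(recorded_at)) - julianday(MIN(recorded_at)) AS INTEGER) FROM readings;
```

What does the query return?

MIN = 2058-03-23, MAX = 2059-05-15.
8 days remain in March 2058 after the 23rd (31 − 23).
Full months from April 2058 through April 2059 contribute their day counts.
Then 15 days into May 2059.
Total: 8 + 30 + 31 + 30 + 31 + 31 + 30 + 31 + 30 + 31 + 31 + 28 + 31 + 30 + 15 = 418.

418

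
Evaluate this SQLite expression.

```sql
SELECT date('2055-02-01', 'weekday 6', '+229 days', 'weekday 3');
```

`weekday 6` advances to the next Saturday; 2055-02-01 is a Monday, so it moves forward to 2055-02-06.
Applying '+229 days' to 2055-02-06: counting 229 days forward gives 2055-09-23.
`weekday 3` advances to the next Wednesday; 2055-09-23 is a Thursday, so it moves forward to 2055-09-29.

2055-09-29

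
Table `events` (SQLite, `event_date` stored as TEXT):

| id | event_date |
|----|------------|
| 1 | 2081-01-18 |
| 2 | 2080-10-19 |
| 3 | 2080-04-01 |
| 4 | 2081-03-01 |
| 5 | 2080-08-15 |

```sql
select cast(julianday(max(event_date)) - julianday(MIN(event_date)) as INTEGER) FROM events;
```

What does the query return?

334

MIN = 2080-04-01, MAX = 2081-03-01.
29 days remain in April 2080 after the 1st (30 − 1).
Full months from May 2080 through February 2081 contribute their day counts.
Then 1 day into March 2081.
Total: 29 + 31 + 30 + 31 + 31 + 30 + 31 + 30 + 31 + 31 + 28 + 1 = 334.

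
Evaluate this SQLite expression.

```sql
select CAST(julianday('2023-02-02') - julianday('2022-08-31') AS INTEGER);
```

155

0 days remain in August 2022 after the 31st (31 − 31).
September 2022: 30 days.
October 2022: 31 days.
November 2022: 30 days.
December 2022: 31 days.
January 2023: 31 days.
Then 2 days into February 2023.
Total: 0 + 30 + 31 + 30 + 31 + 31 + 2 = 155.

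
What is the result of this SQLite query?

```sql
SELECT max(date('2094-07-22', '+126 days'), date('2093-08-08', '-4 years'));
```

2094-11-25

date('2094-07-22', '+126 days') → 2094-11-25.
date('2093-08-08', '-4 years') → 2089-08-08.
Later of the two is 2094-11-25.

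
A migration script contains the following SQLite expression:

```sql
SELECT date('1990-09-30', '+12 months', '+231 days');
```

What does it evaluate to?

1992-05-18

Adding +12 months to 1990-09-30 gives 1991-09-30.
Applying '+231 days' to 1991-09-30: counting 231 days forward gives 1992-05-18.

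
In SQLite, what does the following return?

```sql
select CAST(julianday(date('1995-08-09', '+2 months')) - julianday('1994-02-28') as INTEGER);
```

Adding +2 months to 1995-08-09 gives 1995-10-09.
0 days remain in February 1994 after the 28th (28 − 28).
Full months from March 1994 through September 1995 contribute their day counts.
Then 9 days into October 1995.
Total: 0 + 31 + 30 + 31 + 30 + 31 + 31 + 30 + 31 + 30 + 31 + 31 + 28 + 31 + 30 + 31 + 30 + 31 + 31 + 30 + 9 = 588.

588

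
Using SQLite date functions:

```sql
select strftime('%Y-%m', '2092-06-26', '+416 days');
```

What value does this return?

2093-08

First apply '+416 days': 2092-06-26 → 2093-08-16.
`%Y-%m` extracts the year-month: 2093-08.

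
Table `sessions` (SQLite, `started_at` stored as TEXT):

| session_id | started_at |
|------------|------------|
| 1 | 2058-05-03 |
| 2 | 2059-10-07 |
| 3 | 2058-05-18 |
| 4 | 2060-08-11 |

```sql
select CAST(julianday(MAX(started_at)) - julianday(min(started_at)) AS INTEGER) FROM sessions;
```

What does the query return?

MIN = 2058-05-03, MAX = 2060-08-11.
28 days remain in May 2058 after the 3rd (31 − 3).
Full months from June 2058 through July 2060 contribute their day counts.
Then 11 days into August 2060.
Total: 28 + 30 + 31 + 31 + 30 + 31 + 30 + 31 + 31 + 28 + 31 + 30 + 31 + 30 + 31 + 31 + 30 + 31 + 30 + 31 + 31 + 29 + 31 + 30 + 31 + 30 + 31 + 11 = 831.

831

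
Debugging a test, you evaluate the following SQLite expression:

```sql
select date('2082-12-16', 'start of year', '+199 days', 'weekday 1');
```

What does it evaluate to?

2082-07-20

`start of year` rewinds 2082-12-16 to 2082-01-01.
Applying '+199 days' to 2082-01-01: counting 199 days forward gives 2082-07-19.
`weekday 1` advances to the next Monday; 2082-07-19 is a Sunday, so it moves forward to 2082-07-20.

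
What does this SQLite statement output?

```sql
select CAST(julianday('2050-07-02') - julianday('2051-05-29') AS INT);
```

-331

29 days remain in July 2050 after the 2nd (31 − 2).
Full months from August 2050 through April 2051 contribute their day counts.
Then 29 days into May 2051.
Total: 29 + 31 + 30 + 31 + 30 + 31 + 31 + 28 + 31 + 30 + 29 = 331.
The subtraction is earlier − later, so the result is −331 → -331.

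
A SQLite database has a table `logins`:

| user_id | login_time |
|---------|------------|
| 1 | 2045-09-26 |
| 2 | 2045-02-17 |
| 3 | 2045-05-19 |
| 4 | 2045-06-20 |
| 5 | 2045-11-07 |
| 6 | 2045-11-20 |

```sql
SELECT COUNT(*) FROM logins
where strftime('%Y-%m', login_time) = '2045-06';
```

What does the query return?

Rows with year-month 2045-06: 2045-06-20 → 1.

1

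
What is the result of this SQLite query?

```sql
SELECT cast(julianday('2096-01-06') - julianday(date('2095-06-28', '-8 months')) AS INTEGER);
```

Adding -8 months to 2095-06-28 gives 2094-10-28.
3 days remain in October 2094 after the 28th (31 − 28).
Full months from November 2094 through December 2095 contribute their day counts.
Then 6 days into January 2096.
Total: 3 + 30 + 31 + 31 + 28 + 31 + 30 + 31 + 30 + 31 + 31 + 30 + 31 + 30 + 31 + 6 = 435.

435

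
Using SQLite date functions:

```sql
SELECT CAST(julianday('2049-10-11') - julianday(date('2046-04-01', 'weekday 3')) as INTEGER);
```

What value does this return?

1286

`weekday 3` advances to the next Wednesday; 2046-04-01 is a Sunday, so it moves forward to 2046-04-04.
26 days remain in April 2046 after the 4th (30 − 4).
Full months from May 2046 through September 2049 contribute their day counts.
Then 11 days into October 2049.
Total: 26 + 31 + 30 + 31 + 31 + 30 + 31 + 30 + 31 + 31 + 28 + 31 + 30 + 31 + 30 + 31 + 31 + 30 + 31 + 30 + 31 + 31 + 29 + 31 + 30 + 31 + 30 + 31 + 31 + 30 + 31 + 30 + 31 + 31 + 28 + 31 + 30 + 31 + 30 + 31 + 31 + 30 + 11 = 1286.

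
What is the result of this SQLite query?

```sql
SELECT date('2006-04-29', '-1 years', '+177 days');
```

2005-10-23

Adding -1 year to 2006-04-29 gives 2005-04-29.
Applying '+177 days' to 2005-04-29: counting 177 days forward gives 2005-10-23.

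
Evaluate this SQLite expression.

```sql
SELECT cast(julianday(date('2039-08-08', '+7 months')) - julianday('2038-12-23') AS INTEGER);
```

441

Adding +7 months to 2039-08-08 gives 2040-03-08.
8 days remain in December 2038 after the 23rd (31 − 23).
Full months from January 2039 through February 2040 contribute their day counts.
Then 8 days into March 2040.
Total: 8 + 31 + 28 + 31 + 30 + 31 + 30 + 31 + 31 + 30 + 31 + 30 + 31 + 31 + 29 + 8 = 441.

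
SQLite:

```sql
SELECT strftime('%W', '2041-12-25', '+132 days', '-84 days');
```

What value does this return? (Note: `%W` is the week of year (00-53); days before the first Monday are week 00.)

First apply '+132 days', '-84 days': 2041-12-25 → 2042-02-11.
2042-02-11 is a Tuesday. SQLite's %W counts Mondays since the year started; the result is 06.

06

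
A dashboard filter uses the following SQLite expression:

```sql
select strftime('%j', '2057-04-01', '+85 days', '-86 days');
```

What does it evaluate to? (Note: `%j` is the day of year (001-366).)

First apply '+85 days', '-86 days': 2057-04-01 → 2057-03-31.
Day-of-year for 2057-03-31: days since 2057-01-01 inclusive = 90, zero-padded to 090.

090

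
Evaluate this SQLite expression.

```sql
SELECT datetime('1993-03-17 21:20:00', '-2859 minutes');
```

2859 minutes = 47h 39m; -2859 minutes from 1993-03-17 21:20:00 is 1993-03-15 21:41:00 (crosses midnight).

1993-03-15 21:41:00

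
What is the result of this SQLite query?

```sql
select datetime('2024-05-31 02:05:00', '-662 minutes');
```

2024-05-30 15:03:00

662 minutes = 11h 2m; -662 minutes from 2024-05-31 02:05:00 is 2024-05-30 15:03:00 (crosses midnight).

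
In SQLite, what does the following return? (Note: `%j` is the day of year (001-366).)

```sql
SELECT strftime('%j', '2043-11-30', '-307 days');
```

027

First apply '-307 days': 2043-11-30 → 2043-01-27.
Day-of-year for 2043-01-27: days since 2043-01-01 inclusive = 27, zero-padded to 027.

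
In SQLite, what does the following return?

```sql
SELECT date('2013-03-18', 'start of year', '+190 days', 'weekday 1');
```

`start of year` rewinds 2013-03-18 to 2013-01-01.
Applying '+190 days' to 2013-01-01: counting 190 days forward gives 2013-07-10.
`weekday 1` advances to the next Monday; 2013-07-10 is a Wednesday, so it moves forward to 2013-07-15.

2013-07-15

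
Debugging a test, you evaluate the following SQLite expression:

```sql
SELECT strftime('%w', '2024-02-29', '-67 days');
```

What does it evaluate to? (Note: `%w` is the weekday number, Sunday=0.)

First apply '-67 days': 2024-02-29 → 2023-12-24.
2023-12-24 is a Sunday; with Sunday=0 that is 0.

0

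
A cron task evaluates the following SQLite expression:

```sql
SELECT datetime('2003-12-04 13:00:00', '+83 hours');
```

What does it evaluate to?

2003-12-08 00:00:00

+83 hours from 2003-12-04 13:00:00 is 2003-12-08 00:00:00 (crosses midnight).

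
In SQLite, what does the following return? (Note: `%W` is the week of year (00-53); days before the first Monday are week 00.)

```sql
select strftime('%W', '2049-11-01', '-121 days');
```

First apply '-121 days': 2049-11-01 → 2049-07-03.
2049-07-03 is a Saturday. SQLite's %W counts Mondays since the year started; the result is 26.

26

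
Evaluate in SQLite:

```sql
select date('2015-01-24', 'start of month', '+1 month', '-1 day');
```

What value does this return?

2015-01-31

`start of month` rewinds 2015-01-24 to 2015-01-01.
Adding +1 month to 2015-01-01 gives 2015-02-01.
Going back 1 day from 2015-02-01 reaches 2015-01-31 (last day of January, 31 days).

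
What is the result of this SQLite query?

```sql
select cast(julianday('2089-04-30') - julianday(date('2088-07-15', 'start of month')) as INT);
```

`start of month` rewinds 2088-07-15 to 2088-07-01.
30 days remain in July 2088 after the 1st (31 − 1).
Full months from August 2088 through March 2089 contribute their day counts.
Then 30 days into April 2089.
Total: 30 + 31 + 30 + 31 + 30 + 31 + 31 + 28 + 31 + 30 = 303.

303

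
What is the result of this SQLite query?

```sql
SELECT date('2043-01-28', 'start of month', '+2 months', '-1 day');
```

2043-02-28

`start of month` rewinds 2043-01-28 to 2043-01-01.
Adding +2 months to 2043-01-01 gives 2043-03-01.
Going back 1 day from 2043-03-01 reaches 2043-02-28 (last day of February, 28 days).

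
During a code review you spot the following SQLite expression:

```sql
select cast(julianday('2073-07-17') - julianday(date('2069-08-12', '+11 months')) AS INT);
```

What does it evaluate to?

Adding +11 months to 2069-08-12 gives 2070-07-12.
19 days remain in July 2070 after the 12th (31 − 12).
Full months from August 2070 through June 2073 contribute their day counts.
Then 17 days into July 2073.
Total: 19 + 31 + 30 + 31 + 30 + 31 + 31 + 28 + 31 + 30 + 31 + 30 + 31 + 31 + 30 + 31 + 30 + 31 + 31 + 29 + 31 + 30 + 31 + 30 + 31 + 31 + 30 + 31 + 30 + 31 + 31 + 28 + 31 + 30 + 31 + 30 + 17 = 1101.

1101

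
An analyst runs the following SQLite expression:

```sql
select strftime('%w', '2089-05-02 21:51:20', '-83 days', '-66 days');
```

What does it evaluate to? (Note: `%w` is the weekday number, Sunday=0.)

First apply '-83 days', '-66 days': 2089-05-02 21:51:20 → 2088-12-04 21:51:20.
2088-12-04 is a Saturday; with Sunday=0 that is 6.

6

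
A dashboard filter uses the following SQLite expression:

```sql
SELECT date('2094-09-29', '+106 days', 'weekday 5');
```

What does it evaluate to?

2095-01-14

Applying '+106 days' to 2094-09-29: counting 106 days forward gives 2095-01-13.
`weekday 5` advances to the next Friday; 2095-01-13 is a Thursday, so it moves forward to 2095-01-14.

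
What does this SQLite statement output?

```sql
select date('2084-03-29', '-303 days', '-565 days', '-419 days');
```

2080-09-19

Applying '-303 days' to 2084-03-29: counting 303 days back gives 2083-05-31.
Applying '-565 days' to 2083-05-31: counting 565 days back gives 2081-11-12.
Applying '-419 days' to 2081-11-12: counting 419 days back gives 2080-09-19.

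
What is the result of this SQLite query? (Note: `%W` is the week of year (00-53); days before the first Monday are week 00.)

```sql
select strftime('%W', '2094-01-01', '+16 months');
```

17

First apply '+16 months': 2094-01-01 → 2095-05-01.
2095-05-01 is a Sunday. SQLite's %W counts Mondays since the year started; the result is 17.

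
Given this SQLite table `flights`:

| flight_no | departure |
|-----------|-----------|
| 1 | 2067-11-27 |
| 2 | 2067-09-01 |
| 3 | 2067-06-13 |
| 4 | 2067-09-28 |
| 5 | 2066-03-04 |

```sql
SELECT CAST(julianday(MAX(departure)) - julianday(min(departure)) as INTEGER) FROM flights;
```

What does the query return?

633

MIN = 2066-03-04, MAX = 2067-11-27.
27 days remain in March 2066 after the 4th (31 − 4).
Full months from April 2066 through October 2067 contribute their day counts.
Then 27 days into November 2067.
Total: 27 + 30 + 31 + 30 + 31 + 31 + 30 + 31 + 30 + 31 + 31 + 28 + 31 + 30 + 31 + 30 + 31 + 31 + 30 + 31 + 27 = 633.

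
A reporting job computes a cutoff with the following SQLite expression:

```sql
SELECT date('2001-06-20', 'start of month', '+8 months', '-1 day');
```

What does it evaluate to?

`start of month` rewinds 2001-06-20 to 2001-06-01.
Adding +8 months to 2001-06-01 gives 2002-02-01.
Going back 1 day from 2002-02-01 reaches 2002-01-31 (last day of January, 31 days).

2002-01-31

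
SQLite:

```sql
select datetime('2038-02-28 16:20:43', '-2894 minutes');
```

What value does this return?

2894 minutes = 48h 14m; -2894 minutes from 2038-02-28 16:20:43 is 2038-02-26 16:06:43 (crosses midnight).

2038-02-26 16:06:43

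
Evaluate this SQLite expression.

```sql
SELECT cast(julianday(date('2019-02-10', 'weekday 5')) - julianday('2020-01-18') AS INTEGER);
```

`weekday 5` advances to the next Friday; 2019-02-10 is a Sunday, so it moves forward to 2019-02-15.
13 days remain in February 2019 after the 15th (28 − 15).
Full months from March 2019 through December 2019 contribute their day counts.
Then 18 days into January 2020.
Total: 13 + 31 + 30 + 31 + 30 + 31 + 31 + 30 + 31 + 30 + 31 + 18 = 337.
The subtraction is earlier − later, so the result is −337 → -337.

-337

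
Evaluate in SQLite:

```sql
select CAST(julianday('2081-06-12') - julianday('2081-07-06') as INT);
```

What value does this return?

18 days remain in June 2081 after the 12th (30 − 12).
Then 6 days into July 2081.
Total: 18 + 6 = 24.
The subtraction is earlier − later, so the result is −24 → -24.

-24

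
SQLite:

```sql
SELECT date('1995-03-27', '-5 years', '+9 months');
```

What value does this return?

Adding -5 years to 1995-03-27 gives 1990-03-27.
Adding +9 months to 1990-03-27 gives 1990-12-27.

1990-12-27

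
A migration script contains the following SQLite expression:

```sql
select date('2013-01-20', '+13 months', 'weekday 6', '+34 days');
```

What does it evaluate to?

2014-03-28

Adding +13 months to 2013-01-20 gives 2014-02-20.
`weekday 6` advances to the next Saturday; 2014-02-20 is a Thursday, so it moves forward to 2014-02-22.
February 2014 has 28 days; 6 remain after the 22nd, so 7 days reach 2014-03-01.
Advancing 27 more days within March lands on 2014-03-28.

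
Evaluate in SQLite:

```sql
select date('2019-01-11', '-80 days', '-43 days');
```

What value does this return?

2018-09-10

Applying '-80 days' to 2019-01-11: counting 80 days back gives 2018-10-23.
Applying '-43 days' to 2018-10-23: counting 43 days back gives 2018-09-10.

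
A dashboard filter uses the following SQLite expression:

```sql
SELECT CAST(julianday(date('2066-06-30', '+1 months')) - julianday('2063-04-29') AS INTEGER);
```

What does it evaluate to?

1188

Adding +1 month to 2066-06-30 gives 2066-07-30.
1 day remains in April 2063 after the 29th (30 − 29).
Full months from May 2063 through June 2066 contribute their day counts.
Then 30 days into July 2066.
Total: 1 + 31 + 30 + 31 + 31 + 30 + 31 + 30 + 31 + 31 + 29 + 31 + 30 + 31 + 30 + 31 + 31 + 30 + 31 + 30 + 31 + 31 + 28 + 31 + 30 + 31 + 30 + 31 + 31 + 30 + 31 + 30 + 31 + 31 + 28 + 31 + 30 + 31 + 30 + 30 = 1188.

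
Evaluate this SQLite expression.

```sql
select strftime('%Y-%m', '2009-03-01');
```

`%Y-%m` extracts the year-month: 2009-03.

2009-03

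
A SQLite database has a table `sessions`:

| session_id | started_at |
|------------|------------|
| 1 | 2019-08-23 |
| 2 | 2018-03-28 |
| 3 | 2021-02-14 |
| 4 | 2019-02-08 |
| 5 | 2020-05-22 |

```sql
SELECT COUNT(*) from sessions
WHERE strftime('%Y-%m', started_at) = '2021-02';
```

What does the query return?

Rows with year-month 2021-02: 2021-02-14 → 1.

1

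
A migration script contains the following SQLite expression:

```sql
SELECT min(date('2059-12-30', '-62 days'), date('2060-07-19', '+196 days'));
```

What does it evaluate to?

2059-10-29

date('2059-12-30', '-62 days') → 2059-10-29.
date('2060-07-19', '+196 days') → 2061-01-31.
Earlier of the two is 2059-10-29.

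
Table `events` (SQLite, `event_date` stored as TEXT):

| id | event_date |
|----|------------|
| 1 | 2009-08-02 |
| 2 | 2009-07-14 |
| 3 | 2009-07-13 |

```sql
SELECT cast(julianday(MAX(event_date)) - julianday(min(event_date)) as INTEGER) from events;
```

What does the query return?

MIN = 2009-07-13, MAX = 2009-08-02.
18 days remain in July 2009 after the 13th (31 − 13).
Then 2 days into August 2009.
Total: 18 + 2 = 20.

20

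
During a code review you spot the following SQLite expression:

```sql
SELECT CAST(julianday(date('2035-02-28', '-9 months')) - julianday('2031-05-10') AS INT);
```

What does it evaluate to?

1114

Adding -9 months to 2035-02-28 gives 2034-05-28.
21 days remain in May 2031 after the 10th (31 − 10).
Full months from June 2031 through April 2034 contribute their day counts.
Then 28 days into May 2034.
Total: 21 + 30 + 31 + 31 + 30 + 31 + 30 + 31 + 31 + 29 + 31 + 30 + 31 + 30 + 31 + 31 + 30 + 31 + 30 + 31 + 31 + 28 + 31 + 30 + 31 + 30 + 31 + 31 + 30 + 31 + 30 + 31 + 31 + 28 + 31 + 30 + 28 = 1114.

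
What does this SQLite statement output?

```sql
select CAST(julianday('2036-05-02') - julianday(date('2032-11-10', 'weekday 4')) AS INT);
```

1268

`weekday 4` advances to the next Thursday; 2032-11-10 is a Wednesday, so it moves forward to 2032-11-11.
19 days remain in November 2032 after the 11th (30 − 11).
Full months from December 2032 through April 2036 contribute their day counts.
Then 2 days into May 2036.
Total: 19 + 31 + 31 + 28 + 31 + 30 + 31 + 30 + 31 + 31 + 30 + 31 + 30 + 31 + 31 + 28 + 31 + 30 + 31 + 30 + 31 + 31 + 30 + 31 + 30 + 31 + 31 + 28 + 31 + 30 + 31 + 30 + 31 + 31 + 30 + 31 + 30 + 31 + 31 + 29 + 31 + 30 + 2 = 1268.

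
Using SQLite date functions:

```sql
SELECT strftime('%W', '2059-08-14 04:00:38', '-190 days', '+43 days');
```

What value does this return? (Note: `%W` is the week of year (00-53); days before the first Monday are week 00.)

First apply '-190 days', '+43 days': 2059-08-14 04:00:38 → 2059-03-20 04:00:38.
2059-03-20 is a Thursday. SQLite's %W counts Mondays since the year started; the result is 11.

11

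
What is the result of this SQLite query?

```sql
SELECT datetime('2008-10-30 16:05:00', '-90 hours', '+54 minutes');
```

2008-10-26 22:59:00

-90 hours from 2008-10-30 16:05:00 is 2008-10-26 22:05:00 (crosses midnight).
+54 minutes from 2008-10-26 22:05:00 is 2008-10-26 22:59:00.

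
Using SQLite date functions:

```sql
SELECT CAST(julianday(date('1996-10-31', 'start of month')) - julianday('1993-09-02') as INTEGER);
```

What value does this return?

1125

`start of month` rewinds 1996-10-31 to 1996-10-01.
28 days remain in September 1993 after the 2nd (30 − 2).
Full months from October 1993 through September 1996 contribute their day counts.
Then 1 day into October 1996.
Total: 28 + 31 + 30 + 31 + 31 + 28 + 31 + 30 + 31 + 30 + 31 + 31 + 30 + 31 + 30 + 31 + 31 + 28 + 31 + 30 + 31 + 30 + 31 + 31 + 30 + 31 + 30 + 31 + 31 + 29 + 31 + 30 + 31 + 30 + 31 + 31 + 30 + 1 = 1125.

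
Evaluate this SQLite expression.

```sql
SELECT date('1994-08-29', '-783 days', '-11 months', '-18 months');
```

Applying '-783 days' to 1994-08-29: counting 783 days back gives 1992-07-07.
Adding -11 months to 1992-07-07 gives 1991-08-07.
Adding -18 months to 1991-08-07 gives 1990-02-07.

1990-02-07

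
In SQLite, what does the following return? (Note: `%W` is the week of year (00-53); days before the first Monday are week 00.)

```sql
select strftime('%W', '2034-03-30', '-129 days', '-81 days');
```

First apply '-129 days', '-81 days': 2034-03-30 → 2033-09-01.
2033-09-01 is a Thursday. SQLite's %W counts Mondays since the year started; the result is 35.

35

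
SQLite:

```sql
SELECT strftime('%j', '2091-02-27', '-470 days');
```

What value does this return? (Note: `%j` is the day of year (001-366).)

318

First apply '-470 days': 2091-02-27 → 2089-11-14.
Day-of-year for 2089-11-14: days since 2089-01-01 inclusive = 318, zero-padded to 318.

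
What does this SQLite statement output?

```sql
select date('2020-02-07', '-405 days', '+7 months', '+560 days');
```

Applying '-405 days' to 2020-02-07: counting 405 days back gives 2018-12-29.
Adding +7 months to 2018-12-29 gives 2019-07-29.
Applying '+560 days' to 2019-07-29: counting 560 days forward gives 2021-02-08.

2021-02-08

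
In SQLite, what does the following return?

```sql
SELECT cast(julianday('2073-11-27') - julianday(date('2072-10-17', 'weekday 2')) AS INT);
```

405

`weekday 2` advances to the next Tuesday; 2072-10-17 is a Monday, so it moves forward to 2072-10-18.
13 days remain in October 2072 after the 18th (31 − 18).
Full months from November 2072 through October 2073 contribute their day counts.
Then 27 days into November 2073.
Total: 13 + 30 + 31 + 31 + 28 + 31 + 30 + 31 + 30 + 31 + 31 + 30 + 31 + 27 = 405.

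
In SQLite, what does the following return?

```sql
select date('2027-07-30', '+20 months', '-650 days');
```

2027-06-19

Adding +20 months to 2027-07-30 gives 2029-03-30.
Applying '-650 days' to 2029-03-30: counting 650 days back gives 2027-06-19.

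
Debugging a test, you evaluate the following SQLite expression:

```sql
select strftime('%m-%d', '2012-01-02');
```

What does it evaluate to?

`%m-%d` extracts the month-day: 01-02.

01-02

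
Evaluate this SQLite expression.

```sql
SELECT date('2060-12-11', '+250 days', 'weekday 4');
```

Applying '+250 days' to 2060-12-11: counting 250 days forward gives 2061-08-18.
`weekday 4` advances to the next Thursday; 2061-08-18 is already a Thursday, so it stays at 2061-08-18.

2061-08-18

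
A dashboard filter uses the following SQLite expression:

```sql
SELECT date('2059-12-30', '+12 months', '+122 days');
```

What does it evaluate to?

2061-05-01

Adding +12 months to 2059-12-30 gives 2060-12-30.
Applying '+122 days' to 2060-12-30: counting 122 days forward gives 2061-05-01.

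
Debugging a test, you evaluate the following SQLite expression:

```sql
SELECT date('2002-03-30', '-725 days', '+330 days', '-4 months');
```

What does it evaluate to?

Applying '-725 days' to 2002-03-30: counting 725 days back gives 2000-04-04.
Applying '+330 days' to 2000-04-04: counting 330 days forward gives 2001-02-28.
Adding -4 months to 2001-02-28 gives 2000-10-28.

2000-10-28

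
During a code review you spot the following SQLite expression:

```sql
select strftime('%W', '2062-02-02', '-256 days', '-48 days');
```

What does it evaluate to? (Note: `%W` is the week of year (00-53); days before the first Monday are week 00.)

First apply '-256 days', '-48 days': 2062-02-02 → 2061-04-04.
2061-04-04 is a Monday. SQLite's %W counts Mondays since the year started; the result is 14.

14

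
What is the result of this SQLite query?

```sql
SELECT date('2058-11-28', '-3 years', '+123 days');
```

2056-03-30

Adding -3 years to 2058-11-28 gives 2055-11-28.
Applying '+123 days' to 2055-11-28: counting 123 days forward gives 2056-03-30.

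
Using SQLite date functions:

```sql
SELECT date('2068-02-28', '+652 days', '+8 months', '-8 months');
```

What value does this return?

Applying '+652 days' to 2068-02-28: counting 652 days forward gives 2069-12-11.
Adding +8 months to 2069-12-11 gives 2070-08-11.
Adding -8 months to 2070-08-11 gives 2069-12-11.

2069-12-11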